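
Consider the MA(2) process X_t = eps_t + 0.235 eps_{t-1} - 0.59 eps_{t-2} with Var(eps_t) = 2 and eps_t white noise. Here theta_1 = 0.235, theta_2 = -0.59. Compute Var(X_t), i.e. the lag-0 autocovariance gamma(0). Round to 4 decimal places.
\gamma(0) = 2.8067

For an MA(q) process X_t = eps_t + sum_i theta_i eps_{t-i} with
Var(eps_t) = sigma^2, the variance is
  gamma(0) = sigma^2 * (1 + sum_i theta_i^2).
  sum_i theta_i^2 = (0.235)^2 + (-0.59)^2 = 0.055225 + 0.3481 = 0.403325.
  gamma(0) = 2 * (1 + 0.403325) = 2 * 1.403325 = 2.80665, which rounds to 2.8067.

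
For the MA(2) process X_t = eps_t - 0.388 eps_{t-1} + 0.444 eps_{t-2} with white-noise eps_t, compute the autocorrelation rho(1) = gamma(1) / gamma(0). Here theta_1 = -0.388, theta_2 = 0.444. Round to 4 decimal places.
\rho(1) = -0.4157

For an MA(q) process with theta_0 = 1, the autocovariance is
  gamma(k) = sigma^2 * sum_{i=0..q-k} theta_i * theta_{i+k},
and rho(k) = gamma(k) / gamma(0). Sigma^2 cancels.
  numerator   = (1)*(-0.388) + (-0.388)*(0.444) = -0.560272.
  denominator = (1)^2 + (-0.388)^2 + (0.444)^2 = 1.34768.
  rho(1) = -0.560272 / 1.34768 = -0.4157.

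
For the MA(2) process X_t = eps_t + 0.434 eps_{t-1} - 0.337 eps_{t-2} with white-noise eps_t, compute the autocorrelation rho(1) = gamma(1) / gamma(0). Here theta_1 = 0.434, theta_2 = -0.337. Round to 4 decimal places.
\rho(1) = 0.2210

For an MA(q) process with theta_0 = 1, the autocovariance is
  gamma(k) = sigma^2 * sum_{i=0..q-k} theta_i * theta_{i+k},
and rho(k) = gamma(k) / gamma(0). Sigma^2 cancels.
  numerator   = (1)*(0.434) + (0.434)*(-0.337) = 0.287742.
  denominator = (1)^2 + (0.434)^2 + (-0.337)^2 = 1.301925.
  rho(1) = 0.287742 / 1.301925 = 0.2210.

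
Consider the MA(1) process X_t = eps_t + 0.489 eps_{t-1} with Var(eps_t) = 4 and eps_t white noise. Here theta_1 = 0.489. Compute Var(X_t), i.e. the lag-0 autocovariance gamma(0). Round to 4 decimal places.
\gamma(0) = 4.9565

For an MA(q) process X_t = eps_t + sum_i theta_i eps_{t-i} with
Var(eps_t) = sigma^2, the variance is
  gamma(0) = sigma^2 * (1 + sum_i theta_i^2).
  sum_i theta_i^2 = (0.489)^2 = 0.239121.
  gamma(0) = 4 * (1 + 0.239121) = 4 * 1.239121 = 4.956484, which rounds to 4.9565.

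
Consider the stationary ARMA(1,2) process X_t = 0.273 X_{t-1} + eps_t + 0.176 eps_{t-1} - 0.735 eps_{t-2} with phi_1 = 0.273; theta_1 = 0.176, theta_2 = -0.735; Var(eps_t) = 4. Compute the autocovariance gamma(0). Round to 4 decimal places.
\gamma(0) = 6.4275

Multiply the model equation by X_{t-k} and take expectations. With theta_0 = psi_0 = 1 and psi_j the MA(infinity) weights, this gives
  gamma(k) - sum_i phi_i gamma(k-i) = c_k,
  c_k = sigma^2 * sum_{j=k..q} theta_j psi_{j-k}   (c_k = 0 for k > q),
using gamma(-m) = gamma(m).
psi-weights needed (psi_j = theta_j + sum_i phi_i psi_{j-i}):
  psi_1 = theta_1 + phi_1 = 0.176 + (0.273) = 0.449
  psi_2 = theta_2 + phi_1 psi_1 = -0.735 + (0.273)(0.449) = -0.612423
Right-hand sides:
  c_0 = sigma^2 (1 + theta_1 psi_1 + theta_2 psi_2) = 4 * (1 + (0.176)(0.449) + (-0.735)(-0.612423)) = 4 * 1.529155 = 6.11662
  c_1 = sigma^2 (theta_1 + theta_2 psi_1) = 4 * (0.176 + (-0.735)(0.449)) = -0.61606
  c_2 = sigma^2 theta_2 = 4 * (-0.735) = -2.94
Equations for k = 0 and k = 1 (AR order 1):
  gamma(0) = phi_1 gamma(1) + c_0
  gamma(1) = phi_1 gamma(0) + c_1
Substituting the second into the first: gamma(0) (1 - phi_1^2) = c_0 + phi_1 c_1, so
  gamma(0) = (c_0 + phi_1 c_1) / (1 - phi_1^2) = (6.11662 + (0.273)(-0.61606)) / (1 - (0.273)^2) = 5.948435 / 0.925471 = 6.427468.
Therefore gamma(0) = 6.4275 (to 4 decimal places).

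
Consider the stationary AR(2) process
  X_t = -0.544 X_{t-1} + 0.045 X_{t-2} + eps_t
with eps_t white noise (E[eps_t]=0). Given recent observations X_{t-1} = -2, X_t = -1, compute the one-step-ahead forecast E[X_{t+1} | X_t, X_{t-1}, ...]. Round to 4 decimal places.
E[X_{t+1} \mid \mathcal F_t] = 0.4540

For an AR(p) model X_t = c + sum_i phi_i X_{t-i} + eps_t, the
one-step-ahead conditional mean is
  E[X_{t+1} | X_t, ...] = c + sum_i phi_i X_{t+1-i}.
Substitute known values:
  E[X_{t+1} | ...] = (-0.544) * (-1) + (0.045) * (-2)
                   = 0.4540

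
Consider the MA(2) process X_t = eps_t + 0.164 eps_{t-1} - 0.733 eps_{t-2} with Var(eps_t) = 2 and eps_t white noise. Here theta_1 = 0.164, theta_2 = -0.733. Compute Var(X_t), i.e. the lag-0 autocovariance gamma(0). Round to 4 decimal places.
\gamma(0) = 3.1284

For an MA(q) process X_t = eps_t + sum_i theta_i eps_{t-i} with
Var(eps_t) = sigma^2, the variance is
  gamma(0) = sigma^2 * (1 + sum_i theta_i^2).
  sum_i theta_i^2 = (0.164)^2 + (-0.733)^2 = 0.026896 + 0.537289 = 0.564185.
  gamma(0) = 2 * (1 + 0.564185) = 2 * 1.564185 = 3.12837, which rounds to 3.1284.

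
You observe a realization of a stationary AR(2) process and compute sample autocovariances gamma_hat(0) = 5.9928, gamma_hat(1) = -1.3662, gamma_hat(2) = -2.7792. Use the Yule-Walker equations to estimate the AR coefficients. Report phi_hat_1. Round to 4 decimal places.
\hat\phi_{1} = -0.3520

The Yule-Walker equations for an AR(p) process read, in matrix form,
  Gamma_p phi = r_p,   with   (Gamma_p)_{ij} = gamma(|i - j|),
                       (r_p)_i = gamma(i),   i,j = 1..p.
Substitute the sample gammas (Toeplitz matrix and right-hand side of size 2):
  Gamma_p = [[5.9928, -1.3662], [-1.3662, 5.9928]]
  r_p     = [-1.3662, -2.7792]
Written out:
  5.9928 phi_1 - 1.3662 phi_2 = -1.3662
  -1.3662 phi_1 + 5.9928 phi_2 = -2.7792
Solve by Cramer's rule:
  det = gamma(0)^2 - gamma(1)^2 = (5.9928)^2 - (-1.3662)^2 = 35.91365184 - 1.86650244 = 34.0471494
  phi_hat_1 = [gamma(1) gamma(0) - gamma(1) gamma(2)] / det = [(-1.3662)(5.9928) - (-1.3662)(-2.7792)] / 34.0471494 = -11.9843064 / 34.0471494 = -0.352
  phi_hat_2 = [gamma(0) gamma(2) - gamma(1)^2] / det = [(5.9928)(-2.7792) - (-1.3662)^2] / 34.0471494 = -18.5216922 / 34.0471494 = -0.544
So phi_hat = [-0.3520, -0.5440].
Therefore phi_hat_1 = -0.3520.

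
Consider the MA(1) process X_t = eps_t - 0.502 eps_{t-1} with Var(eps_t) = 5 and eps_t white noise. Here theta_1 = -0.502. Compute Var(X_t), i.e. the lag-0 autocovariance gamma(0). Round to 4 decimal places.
\gamma(0) = 6.2600

For an MA(q) process X_t = eps_t + sum_i theta_i eps_{t-i} with
Var(eps_t) = sigma^2, the variance is
  gamma(0) = sigma^2 * (1 + sum_i theta_i^2).
  sum_i theta_i^2 = (-0.502)^2 = 0.252004.
  gamma(0) = 5 * (1 + 0.252004) = 5 * 1.252004 = 6.26002, which rounds to 6.2600.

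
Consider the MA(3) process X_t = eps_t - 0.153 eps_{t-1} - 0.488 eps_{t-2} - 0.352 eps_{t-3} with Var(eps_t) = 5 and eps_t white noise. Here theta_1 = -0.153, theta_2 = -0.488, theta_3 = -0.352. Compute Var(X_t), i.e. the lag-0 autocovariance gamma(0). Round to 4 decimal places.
\gamma(0) = 6.9273

For an MA(q) process X_t = eps_t + sum_i theta_i eps_{t-i} with
Var(eps_t) = sigma^2, the variance is
  gamma(0) = sigma^2 * (1 + sum_i theta_i^2).
  sum_i theta_i^2 = (-0.153)^2 + (-0.488)^2 + (-0.352)^2 = 0.023409 + 0.238144 + 0.123904 = 0.385457.
  gamma(0) = 5 * (1 + 0.385457) = 5 * 1.385457 = 6.927285, which rounds to 6.9273.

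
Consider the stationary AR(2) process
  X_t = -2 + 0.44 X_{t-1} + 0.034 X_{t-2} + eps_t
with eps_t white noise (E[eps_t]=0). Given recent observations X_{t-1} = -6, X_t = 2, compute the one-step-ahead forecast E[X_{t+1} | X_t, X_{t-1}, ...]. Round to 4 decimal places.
E[X_{t+1} \mid \mathcal F_t] = -1.3240

For an AR(p) model X_t = c + sum_i phi_i X_{t-i} + eps_t, the
one-step-ahead conditional mean is
  E[X_{t+1} | X_t, ...] = c + sum_i phi_i X_{t+1-i}.
Substitute known values:
  E[X_{t+1} | ...] = -2 + (0.44) * (2) + (0.034) * (-6)
                   = -1.3240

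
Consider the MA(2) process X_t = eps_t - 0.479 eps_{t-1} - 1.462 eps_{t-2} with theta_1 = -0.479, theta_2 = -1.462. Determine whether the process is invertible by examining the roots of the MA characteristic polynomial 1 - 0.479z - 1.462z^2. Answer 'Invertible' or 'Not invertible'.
\text{Not invertible}

The MA(q) characteristic polynomial is P(z) = 1 - 0.479z - 1.462z^2.
Invertibility requires all roots to lie outside the unit circle, i.e. |z| > 1 for every root.
Set 1 + (-0.479) z + (-1.462) z^2 = 0, i.e. a z^2 + b z + c = 0 with a = -1.462, b = -0.479, c = 1.
Discriminant D = b^2 - 4ac = (-0.479)^2 - 4*(-1.462)*1 = 0.229441 - (-5.848) = 6.077441.
D >= 0, so the roots are real: z = (-b +/- sqrt(D)) / (2a) = (0.479 +/- 2.465247) / (-2.924).
  z_1 = (0.479 + 2.465247) / (-2.924) = -1.0069,   |z_1| = 1.0069.
  z_2 = (0.479 - 2.465247) / (-2.924) = 0.6793,   |z_2| = 0.6793.
Moduli of all roots: 1.0069, 0.6793.
All moduli strictly greater than 1? No.
Verdict: Not invertible.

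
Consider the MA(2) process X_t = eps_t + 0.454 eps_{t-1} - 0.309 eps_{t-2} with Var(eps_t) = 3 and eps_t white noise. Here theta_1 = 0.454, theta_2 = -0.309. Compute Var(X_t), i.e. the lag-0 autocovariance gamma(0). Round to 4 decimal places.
\gamma(0) = 3.9048

For an MA(q) process X_t = eps_t + sum_i theta_i eps_{t-i} with
Var(eps_t) = sigma^2, the variance is
  gamma(0) = sigma^2 * (1 + sum_i theta_i^2).
  sum_i theta_i^2 = (0.454)^2 + (-0.309)^2 = 0.206116 + 0.095481 = 0.301597.
  gamma(0) = 3 * (1 + 0.301597) = 3 * 1.301597 = 3.904791, which rounds to 3.9048.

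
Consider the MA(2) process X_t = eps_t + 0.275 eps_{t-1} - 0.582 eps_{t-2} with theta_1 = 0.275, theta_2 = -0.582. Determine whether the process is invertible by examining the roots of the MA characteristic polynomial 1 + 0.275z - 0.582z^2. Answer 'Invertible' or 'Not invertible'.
\text{Invertible}

The MA(q) characteristic polynomial is P(z) = 1 + 0.275z - 0.582z^2.
Invertibility requires all roots to lie outside the unit circle, i.e. |z| > 1 for every root.
Set 1 + (0.275) z + (-0.582) z^2 = 0, i.e. a z^2 + b z + c = 0 with a = -0.582, b = 0.275, c = 1.
Discriminant D = b^2 - 4ac = (0.275)^2 - 4*(-0.582)*1 = 0.075625 - (-2.328) = 2.403625.
D >= 0, so the roots are real: z = (-b +/- sqrt(D)) / (2a) = (-0.275 +/- 1.550363) / (-1.164).
  z_1 = (-0.275 + 1.550363) / (-1.164) = -1.0957,   |z_1| = 1.0957.
  z_2 = (-0.275 - 1.550363) / (-1.164) = 1.5682,   |z_2| = 1.5682.
Moduli of all roots: 1.0957, 1.5682.
All moduli strictly greater than 1? Yes.
Verdict: Invertible.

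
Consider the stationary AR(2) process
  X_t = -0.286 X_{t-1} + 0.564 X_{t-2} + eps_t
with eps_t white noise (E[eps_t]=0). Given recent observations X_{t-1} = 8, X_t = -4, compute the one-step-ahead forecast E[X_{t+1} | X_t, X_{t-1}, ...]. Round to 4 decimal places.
E[X_{t+1} \mid \mathcal F_t] = 5.6560

For an AR(p) model X_t = c + sum_i phi_i X_{t-i} + eps_t, the
one-step-ahead conditional mean is
  E[X_{t+1} | X_t, ...] = c + sum_i phi_i X_{t+1-i}.
Substitute known values:
  E[X_{t+1} | ...] = (-0.286) * (-4) + (0.564) * (8)
                   = 5.6560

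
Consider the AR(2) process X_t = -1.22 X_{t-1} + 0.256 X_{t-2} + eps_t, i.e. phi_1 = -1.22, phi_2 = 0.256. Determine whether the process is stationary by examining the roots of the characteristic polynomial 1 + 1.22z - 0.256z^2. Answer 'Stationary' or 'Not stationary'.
\text{Not stationary}

The AR(p) characteristic polynomial is P(z) = 1 + 1.22z - 0.256z^2.
Stationarity requires all roots to lie outside the unit circle, i.e. |z| > 1 for every root.
Set 1 + (1.22) z + (-0.256) z^2 = 0, i.e. a z^2 + b z + c = 0 with a = -0.256, b = 1.22, c = 1.
Discriminant D = b^2 - 4ac = (1.22)^2 - 4*(-0.256)*1 = 1.4884 - (-1.024) = 2.5124.
D >= 0, so the roots are real: z = (-b +/- sqrt(D)) / (2a) = (-1.22 +/- 1.585055) / (-0.512).
  z_1 = (-1.22 + 1.585055) / (-0.512) = -0.713,   |z_1| = 0.713.
  z_2 = (-1.22 - 1.585055) / (-0.512) = 5.4786,   |z_2| = 5.4786.
Moduli of all roots: 0.7130, 5.4786.
All moduli strictly greater than 1? No.
Verdict: Not stationary.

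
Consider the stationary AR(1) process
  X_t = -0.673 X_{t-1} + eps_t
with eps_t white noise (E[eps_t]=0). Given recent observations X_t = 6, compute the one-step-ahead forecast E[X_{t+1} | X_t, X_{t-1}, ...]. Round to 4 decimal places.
E[X_{t+1} \mid \mathcal F_t] = -4.0380

For an AR(p) model X_t = c + sum_i phi_i X_{t-i} + eps_t, the
one-step-ahead conditional mean is
  E[X_{t+1} | X_t, ...] = c + sum_i phi_i X_{t+1-i}.
Substitute known values:
  E[X_{t+1} | ...] = (-0.673) * (6)
                   = -4.0380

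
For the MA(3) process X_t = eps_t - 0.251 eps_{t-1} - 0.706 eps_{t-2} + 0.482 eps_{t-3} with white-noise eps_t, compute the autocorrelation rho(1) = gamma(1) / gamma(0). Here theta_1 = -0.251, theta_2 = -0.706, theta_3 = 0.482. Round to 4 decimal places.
\rho(1) = -0.2308

For an MA(q) process with theta_0 = 1, the autocovariance is
  gamma(k) = sigma^2 * sum_{i=0..q-k} theta_i * theta_{i+k},
and rho(k) = gamma(k) / gamma(0). Sigma^2 cancels.
  numerator   = (1)*(-0.251) + (-0.251)*(-0.706) + (-0.706)*(0.482) = -0.414086.
  denominator = (1)^2 + (-0.251)^2 + (-0.706)^2 + (0.482)^2 = 1.793761.
  rho(1) = -0.414086 / 1.793761 = -0.2308.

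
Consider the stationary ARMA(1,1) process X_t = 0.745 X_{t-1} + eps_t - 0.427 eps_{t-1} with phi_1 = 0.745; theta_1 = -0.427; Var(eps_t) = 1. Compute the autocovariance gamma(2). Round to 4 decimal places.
\gamma(2) = 0.3630

Multiply the model equation by X_{t-k} and take expectations. With theta_0 = psi_0 = 1 and psi_j the MA(infinity) weights, this gives
  gamma(k) - sum_i phi_i gamma(k-i) = c_k,
  c_k = sigma^2 * sum_{j=k..q} theta_j psi_{j-k}   (c_k = 0 for k > q),
using gamma(-m) = gamma(m).
psi-weights needed (psi_j = theta_j + sum_i phi_i psi_{j-i}):
  psi_1 = theta_1 + phi_1 = -0.427 + (0.745) = 0.318
Right-hand sides:
  c_0 = sigma^2 (1 + theta_1 psi_1) = 1 * (1 + (-0.427)(0.318)) = 1 * 0.864214 = 0.864214
  c_1 = sigma^2 theta_1 = 1 * (-0.427) = -0.427
  c_2 = 0
Equations for k = 0 and k = 1 (AR order 1):
  gamma(0) = phi_1 gamma(1) + c_0
  gamma(1) = phi_1 gamma(0) + c_1
Substituting the second into the first: gamma(0) (1 - phi_1^2) = c_0 + phi_1 c_1, so
  gamma(0) = (c_0 + phi_1 c_1) / (1 - phi_1^2) = (0.864214 + (0.745)(-0.427)) / (1 - (0.745)^2) = 0.546099 / 0.444975 = 1.227258.
  gamma(1) = phi_1 gamma(0) + c_1 = (0.745)(1.227258) + (-0.427) = 0.487307.
For k = 2 (> q): gamma(2) = phi_1 gamma(1) = (0.745)(0.487307) = 0.363044.
Therefore gamma(2) = 0.3630 (to 4 decimal places).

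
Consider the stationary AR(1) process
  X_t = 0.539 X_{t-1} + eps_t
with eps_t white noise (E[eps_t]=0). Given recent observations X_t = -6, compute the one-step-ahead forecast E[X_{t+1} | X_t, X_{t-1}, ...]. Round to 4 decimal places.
E[X_{t+1} \mid \mathcal F_t] = -3.2340

For an AR(p) model X_t = c + sum_i phi_i X_{t-i} + eps_t, the
one-step-ahead conditional mean is
  E[X_{t+1} | X_t, ...] = c + sum_i phi_i X_{t+1-i}.
Substitute known values:
  E[X_{t+1} | ...] = (0.539) * (-6)
                   = -3.2340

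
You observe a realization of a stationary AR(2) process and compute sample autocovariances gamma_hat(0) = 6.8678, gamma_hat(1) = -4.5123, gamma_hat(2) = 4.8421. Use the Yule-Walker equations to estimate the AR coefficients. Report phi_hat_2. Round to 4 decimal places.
\hat\phi_{2} = 0.4810

The Yule-Walker equations for an AR(p) process read, in matrix form,
  Gamma_p phi = r_p,   with   (Gamma_p)_{ij} = gamma(|i - j|),
                       (r_p)_i = gamma(i),   i,j = 1..p.
Substitute the sample gammas (Toeplitz matrix and right-hand side of size 2):
  Gamma_p = [[6.8678, -4.5123], [-4.5123, 6.8678]]
  r_p     = [-4.5123, 4.8421]
Written out:
  6.8678 phi_1 - 4.5123 phi_2 = -4.5123
  -4.5123 phi_1 + 6.8678 phi_2 = 4.8421
Solve by Cramer's rule:
  det = gamma(0)^2 - gamma(1)^2 = (6.8678)^2 - (-4.5123)^2 = 47.16667684 - 20.36085129 = 26.80582555
  phi_hat_1 = [gamma(1) gamma(0) - gamma(1) gamma(2)] / det = [(-4.5123)(6.8678) - (-4.5123)(4.8421)] / 26.80582555 = -9.14056611 / 26.80582555 = -0.341
  phi_hat_2 = [gamma(0) gamma(2) - gamma(1)^2] / det = [(6.8678)(4.8421) - (-4.5123)^2] / 26.80582555 = 12.89372309 / 26.80582555 = 0.481
So phi_hat = [-0.3410, 0.4810].
Therefore phi_hat_2 = 0.4810.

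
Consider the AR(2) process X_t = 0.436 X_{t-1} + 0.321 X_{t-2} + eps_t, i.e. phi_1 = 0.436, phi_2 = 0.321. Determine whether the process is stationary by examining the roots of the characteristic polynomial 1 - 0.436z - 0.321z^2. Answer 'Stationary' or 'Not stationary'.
\text{Stationary}

The AR(p) characteristic polynomial is P(z) = 1 - 0.436z - 0.321z^2.
Stationarity requires all roots to lie outside the unit circle, i.e. |z| > 1 for every root.
Set 1 + (-0.436) z + (-0.321) z^2 = 0, i.e. a z^2 + b z + c = 0 with a = -0.321, b = -0.436, c = 1.
Discriminant D = b^2 - 4ac = (-0.436)^2 - 4*(-0.321)*1 = 0.190096 - (-1.284) = 1.474096.
D >= 0, so the roots are real: z = (-b +/- sqrt(D)) / (2a) = (0.436 +/- 1.214124) / (-0.642).
  z_1 = (0.436 + 1.214124) / (-0.642) = -2.5703,   |z_1| = 2.5703.
  z_2 = (0.436 - 1.214124) / (-0.642) = 1.212,   |z_2| = 1.212.
Moduli of all roots: 2.5703, 1.2120.
All moduli strictly greater than 1? Yes.
Verdict: Stationary.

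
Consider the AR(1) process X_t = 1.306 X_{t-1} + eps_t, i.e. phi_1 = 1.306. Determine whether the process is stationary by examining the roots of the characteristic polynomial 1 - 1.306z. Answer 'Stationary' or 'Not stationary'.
\text{Not stationary}

The AR(p) characteristic polynomial is P(z) = 1 - 1.306z.
Stationarity requires all roots to lie outside the unit circle, i.e. |z| > 1 for every root.
This is linear in z: 1 + (-1.306) z = 0  =>  z = -1/(-1.306) = 0.765697,  |z| = 0.765697.
Moduli of all roots: 0.7657.
All moduli strictly greater than 1? No.
Verdict: Not stationary.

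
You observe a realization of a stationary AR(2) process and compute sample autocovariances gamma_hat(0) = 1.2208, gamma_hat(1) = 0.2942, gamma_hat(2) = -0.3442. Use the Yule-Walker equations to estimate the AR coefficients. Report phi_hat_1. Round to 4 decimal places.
\hat\phi_{1} = 0.3280

The Yule-Walker equations for an AR(p) process read, in matrix form,
  Gamma_p phi = r_p,   with   (Gamma_p)_{ij} = gamma(|i - j|),
                       (r_p)_i = gamma(i),   i,j = 1..p.
Substitute the sample gammas (Toeplitz matrix and right-hand side of size 2):
  Gamma_p = [[1.2208, 0.2942], [0.2942, 1.2208]]
  r_p     = [0.2942, -0.3442]
Written out:
  1.2208 phi_1 + 0.2942 phi_2 = 0.2942
  0.2942 phi_1 + 1.2208 phi_2 = -0.3442
Solve by Cramer's rule:
  det = gamma(0)^2 - gamma(1)^2 = (1.2208)^2 - (0.2942)^2 = 1.49035264 - 0.08655364 = 1.403799
  phi_hat_1 = [gamma(1) gamma(0) - gamma(1) gamma(2)] / det = [(0.2942)(1.2208) - (0.2942)(-0.3442)] / 1.403799 = 0.460423 / 1.403799 = 0.328
  phi_hat_2 = [gamma(0) gamma(2) - gamma(1)^2] / det = [(1.2208)(-0.3442) - (0.2942)^2] / 1.403799 = -0.506753 / 1.403799 = -0.361
So phi_hat = [0.3280, -0.3610].
Therefore phi_hat_1 = 0.3280.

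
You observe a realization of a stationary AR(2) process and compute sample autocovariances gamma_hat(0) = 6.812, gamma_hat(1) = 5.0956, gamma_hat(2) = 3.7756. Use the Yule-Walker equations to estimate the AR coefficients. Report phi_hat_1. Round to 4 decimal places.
\hat\phi_{1} = 0.7570

The Yule-Walker equations for an AR(p) process read, in matrix form,
  Gamma_p phi = r_p,   with   (Gamma_p)_{ij} = gamma(|i - j|),
                       (r_p)_i = gamma(i),   i,j = 1..p.
Substitute the sample gammas (Toeplitz matrix and right-hand side of size 2):
  Gamma_p = [[6.812, 5.0956], [5.0956, 6.812]]
  r_p     = [5.0956, 3.7756]
Written out:
  6.812 phi_1 + 5.0956 phi_2 = 5.0956
  5.0956 phi_1 + 6.812 phi_2 = 3.7756
Solve by Cramer's rule:
  det = gamma(0)^2 - gamma(1)^2 = (6.812)^2 - (5.0956)^2 = 46.403344 - 25.96513936 = 20.43820464
  phi_hat_1 = [gamma(1) gamma(0) - gamma(1) gamma(2)] / det = [(5.0956)(6.812) - (5.0956)(3.7756)] / 20.43820464 = 15.47227984 / 20.43820464 = 0.757
  phi_hat_2 = [gamma(0) gamma(2) - gamma(1)^2] / det = [(6.812)(3.7756) - (5.0956)^2] / 20.43820464 = -0.24575216 / 20.43820464 = -0.012
So phi_hat = [0.7570, -0.0120].
Therefore phi_hat_1 = 0.7570.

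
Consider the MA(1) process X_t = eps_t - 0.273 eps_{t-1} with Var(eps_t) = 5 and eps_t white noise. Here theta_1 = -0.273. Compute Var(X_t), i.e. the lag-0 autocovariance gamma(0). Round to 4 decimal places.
\gamma(0) = 5.3726

For an MA(q) process X_t = eps_t + sum_i theta_i eps_{t-i} with
Var(eps_t) = sigma^2, the variance is
  gamma(0) = sigma^2 * (1 + sum_i theta_i^2).
  sum_i theta_i^2 = (-0.273)^2 = 0.074529.
  gamma(0) = 5 * (1 + 0.074529) = 5 * 1.074529 = 5.372645, which rounds to 5.3726.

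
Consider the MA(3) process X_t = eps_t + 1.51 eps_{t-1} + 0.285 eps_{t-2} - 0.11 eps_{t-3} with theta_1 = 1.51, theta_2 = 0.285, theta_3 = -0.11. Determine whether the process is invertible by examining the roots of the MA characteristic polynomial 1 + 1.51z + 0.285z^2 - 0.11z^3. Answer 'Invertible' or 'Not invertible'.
\text{Not invertible}

The MA(q) characteristic polynomial is P(z) = 1 + 1.51z + 0.285z^2 - 0.11z^3.
Invertibility requires all roots to lie outside the unit circle, i.e. |z| > 1 for every root.
Degree 3: look for a simple real root z0 first, then factor out (1 - z/z0) and solve the remaining quadratic.
Testing z0 = -2: P(-2) = 1 + (1.51)(-2) + (0.285)(-2)^2 + (-0.11)(-2)^3
  = 1 + (-3.02) + (1.14) + (0.88) = 0.  So z_0 = -2 is a root, |z_0| = 2.
Divide out the factor (1 + 0.5 z) = (1 - z/z0) (since 1/z0 = -0.5):
  P(z) = (1 + 0.5 z)(1 + (1.01) z + (-0.22) z^2)
  [check: z-coef 1.01 - (-0.5) = 1.51; z^2-coef -0.22 - (-0.5)(1.01) = 0.285; z^3-coef -(-0.5)(-0.22) = -0.11.]
Remaining roots from the quadratic factor 1 + (1.01) z + (-0.22) z^2:
  Set 1 + (1.01) z + (-0.22) z^2 = 0, i.e. a z^2 + b z + c = 0 with a = -0.22, b = 1.01, c = 1.
  Discriminant D = b^2 - 4ac = (1.01)^2 - 4*(-0.22)*1 = 1.0201 - (-0.88) = 1.9001.
  D >= 0, so the roots are real: z = (-b +/- sqrt(D)) / (2a) = (-1.01 +/- 1.378441) / (-0.44).
    z_1 = (-1.01 + 1.378441) / (-0.44) = -0.8374,   |z_1| = 0.8374.
    z_2 = (-1.01 - 1.378441) / (-0.44) = 5.4283,   |z_2| = 5.4283.
Moduli of all roots: 2.0000, 0.8374, 5.4283.
All moduli strictly greater than 1? No.
Verdict: Not invertible.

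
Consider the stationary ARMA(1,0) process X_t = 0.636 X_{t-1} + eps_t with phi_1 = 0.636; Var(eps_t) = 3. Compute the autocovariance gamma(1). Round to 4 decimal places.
\gamma(1) = 3.2040

Multiply the model equation by X_{t-k} and take expectations. With theta_0 = psi_0 = 1 and psi_j the MA(infinity) weights, this gives
  gamma(k) - sum_i phi_i gamma(k-i) = c_k,
  c_k = sigma^2 * sum_{j=k..q} theta_j psi_{j-k}   (c_k = 0 for k > q),
using gamma(-m) = gamma(m).
Pure AR (q = 0): c_0 = sigma^2 = 3, c_k = 0 for k >= 1.
Equations for k = 0 and k = 1 (AR order 1):
  gamma(0) = phi_1 gamma(1) + c_0
  gamma(1) = phi_1 gamma(0) + c_1
Substituting the second into the first: gamma(0) (1 - phi_1^2) = c_0 + phi_1 c_1, so
  gamma(0) = c_0 / (1 - phi_1^2) = 3 / (1 - (0.636)^2) = 3 / 0.595504 = 5.03775.
  gamma(1) = phi_1 gamma(0) = (0.636)(5.03775) = 3.204009.
Therefore gamma(1) = 3.2040 (to 4 decimal places).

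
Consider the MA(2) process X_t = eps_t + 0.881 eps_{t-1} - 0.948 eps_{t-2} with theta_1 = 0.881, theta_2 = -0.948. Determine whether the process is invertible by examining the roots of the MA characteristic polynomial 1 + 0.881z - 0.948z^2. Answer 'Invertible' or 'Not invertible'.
\text{Not invertible}

The MA(q) characteristic polynomial is P(z) = 1 + 0.881z - 0.948z^2.
Invertibility requires all roots to lie outside the unit circle, i.e. |z| > 1 for every root.
Set 1 + (0.881) z + (-0.948) z^2 = 0, i.e. a z^2 + b z + c = 0 with a = -0.948, b = 0.881, c = 1.
Discriminant D = b^2 - 4ac = (0.881)^2 - 4*(-0.948)*1 = 0.776161 - (-3.792) = 4.568161.
D >= 0, so the roots are real: z = (-b +/- sqrt(D)) / (2a) = (-0.881 +/- 2.137326) / (-1.896).
  z_1 = (-0.881 + 2.137326) / (-1.896) = -0.6626,   |z_1| = 0.6626.
  z_2 = (-0.881 - 2.137326) / (-1.896) = 1.5919,   |z_2| = 1.5919.
Moduli of all roots: 0.6626, 1.5919.
All moduli strictly greater than 1? No.
Verdict: Not invertible.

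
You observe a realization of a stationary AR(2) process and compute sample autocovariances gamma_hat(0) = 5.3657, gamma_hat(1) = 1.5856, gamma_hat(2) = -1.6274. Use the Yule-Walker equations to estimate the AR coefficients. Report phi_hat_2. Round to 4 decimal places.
\hat\phi_{2} = -0.4280

The Yule-Walker equations for an AR(p) process read, in matrix form,
  Gamma_p phi = r_p,   with   (Gamma_p)_{ij} = gamma(|i - j|),
                       (r_p)_i = gamma(i),   i,j = 1..p.
Substitute the sample gammas (Toeplitz matrix and right-hand side of size 2):
  Gamma_p = [[5.3657, 1.5856], [1.5856, 5.3657]]
  r_p     = [1.5856, -1.6274]
Written out:
  5.3657 phi_1 + 1.5856 phi_2 = 1.5856
  1.5856 phi_1 + 5.3657 phi_2 = -1.6274
Solve by Cramer's rule:
  det = gamma(0)^2 - gamma(1)^2 = (5.3657)^2 - (1.5856)^2 = 28.79073649 - 2.51412736 = 26.27660913
  phi_hat_1 = [gamma(1) gamma(0) - gamma(1) gamma(2)] / det = [(1.5856)(5.3657) - (1.5856)(-1.6274)] / 26.27660913 = 11.08825936 / 26.27660913 = 0.422
  phi_hat_2 = [gamma(0) gamma(2) - gamma(1)^2] / det = [(5.3657)(-1.6274) - (1.5856)^2] / 26.27660913 = -11.24626754 / 26.27660913 = -0.428
So phi_hat = [0.4220, -0.4280].
Therefore phi_hat_2 = -0.4280.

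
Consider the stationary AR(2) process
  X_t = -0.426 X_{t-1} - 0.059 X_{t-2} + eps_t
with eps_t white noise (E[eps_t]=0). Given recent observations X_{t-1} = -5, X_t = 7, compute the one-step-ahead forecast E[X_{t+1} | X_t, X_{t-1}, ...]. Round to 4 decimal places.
E[X_{t+1} \mid \mathcal F_t] = -2.6870

For an AR(p) model X_t = c + sum_i phi_i X_{t-i} + eps_t, the
one-step-ahead conditional mean is
  E[X_{t+1} | X_t, ...] = c + sum_i phi_i X_{t+1-i}.
Substitute known values:
  E[X_{t+1} | ...] = (-0.426) * (7) + (-0.059) * (-5)
                   = -2.6870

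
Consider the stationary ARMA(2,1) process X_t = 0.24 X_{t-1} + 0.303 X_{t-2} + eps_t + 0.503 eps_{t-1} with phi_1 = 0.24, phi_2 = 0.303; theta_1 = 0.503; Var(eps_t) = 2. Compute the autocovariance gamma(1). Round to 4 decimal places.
\gamma(1) = 2.8193

Multiply the model equation by X_{t-k} and take expectations. With theta_0 = psi_0 = 1 and psi_j the MA(infinity) weights, this gives
  gamma(k) - sum_i phi_i gamma(k-i) = c_k,
  c_k = sigma^2 * sum_{j=k..q} theta_j psi_{j-k}   (c_k = 0 for k > q),
using gamma(-m) = gamma(m).
psi-weights needed (psi_j = theta_j + sum_i phi_i psi_{j-i}):
  psi_1 = theta_1 + phi_1 = 0.503 + (0.24) = 0.743
Right-hand sides:
  c_0 = sigma^2 (1 + theta_1 psi_1) = 2 * (1 + (0.503)(0.743)) = 2 * 1.373729 = 2.747458
  c_1 = sigma^2 theta_1 = 2 * (0.503) = 1.006
  c_2 = 0
Equations for k = 0, 1, 2 (AR order 2, c_2 = 0):
  (E0) gamma(0) = phi_1 gamma(1) + phi_2 gamma(2) + c_0
  (E1) gamma(1) = phi_1 gamma(0) + phi_2 gamma(1) + c_1
  (E2) gamma(2) = phi_1 gamma(1) + phi_2 gamma(0)
From (E1): gamma(1) = A gamma(0) + B with
  A = phi_1 / (1 - phi_2) = 0.24 / 0.697 = 0.344333,   B = c_1 / (1 - phi_2) = 1.006 / 0.697 = 1.443329.
Insert (E2) into (E0): gamma(0) (1 - phi_2^2) = phi_1 (1 + phi_2) gamma(1) + c_0.
  phi_1 (1 + phi_2) = (0.24)(1.303) = 0.31272,   1 - phi_2^2 = 0.908191.
Replace gamma(1) by A gamma(0) + B and collect gamma(0):
  gamma(0) [0.908191 - (0.31272)(0.344333)] = (0.31272)(1.443329) + 2.747458
  gamma(0) * 0.800511 = 3.198816
  gamma(0) = 3.198816 / 0.800511 = 3.995966.
  gamma(1) = A gamma(0) + B = (0.344333)(3.995966) + (1.443329) = 2.819271.
Therefore gamma(1) = 2.8193 (to 4 decimal places).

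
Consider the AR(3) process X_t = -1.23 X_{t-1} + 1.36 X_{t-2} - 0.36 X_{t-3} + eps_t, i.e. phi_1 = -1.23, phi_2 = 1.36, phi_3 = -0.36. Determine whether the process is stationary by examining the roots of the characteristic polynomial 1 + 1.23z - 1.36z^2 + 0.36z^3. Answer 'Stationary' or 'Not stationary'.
\text{Not stationary}

The AR(p) characteristic polynomial is P(z) = 1 + 1.23z - 1.36z^2 + 0.36z^3.
Stationarity requires all roots to lie outside the unit circle, i.e. |z| > 1 for every root.
Degree 3: look for a simple real root z0 first, then factor out (1 - z/z0) and solve the remaining quadratic.
Testing z0 = -0.5: P(-0.5) = 1 + (1.23)(-0.5) + (-1.36)(-0.5)^2 + (0.36)(-0.5)^3
  = 1 + (-0.615) + (-0.34) + (-0.045) = 0.  So z_0 = -0.5 is a root, |z_0| = 0.5.
Divide out the factor (1 + 2 z) = (1 - z/z0) (since 1/z0 = -2):
  P(z) = (1 + 2 z)(1 + (-0.77) z + (0.18) z^2)
  [check: z-coef -0.77 - (-2) = 1.23; z^2-coef 0.18 - (-2)(-0.77) = -1.36; z^3-coef -(-2)(0.18) = 0.36.]
Remaining roots from the quadratic factor 1 + (-0.77) z + (0.18) z^2:
  Set 1 + (-0.77) z + (0.18) z^2 = 0, i.e. a z^2 + b z + c = 0 with a = 0.18, b = -0.77, c = 1.
  Discriminant D = b^2 - 4ac = (-0.77)^2 - 4*(0.18)*1 = 0.5929 - (0.72) = -0.1271.
  D < 0, so the roots are the complex-conjugate pair z = (-b +/- i sqrt(-D)) / (2a) = 2.1389 +/- 0.9903i.
  For a conjugate pair |z|^2 = z * conj(z) = (product of roots) = c/a = 1/(0.18) = 5.555556, so |z| = sqrt(5.555556) = 2.357 for both roots.
Moduli of all roots: 0.5000, 2.3570, 2.3570.
All moduli strictly greater than 1? No.
Verdict: Not stationary.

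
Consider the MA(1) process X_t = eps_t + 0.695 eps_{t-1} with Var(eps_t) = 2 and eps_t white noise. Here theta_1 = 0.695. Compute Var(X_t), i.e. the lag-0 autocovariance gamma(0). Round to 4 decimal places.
\gamma(0) = 2.9661

For an MA(q) process X_t = eps_t + sum_i theta_i eps_{t-i} with
Var(eps_t) = sigma^2, the variance is
  gamma(0) = sigma^2 * (1 + sum_i theta_i^2).
  sum_i theta_i^2 = (0.695)^2 = 0.483025.
  gamma(0) = 2 * (1 + 0.483025) = 2 * 1.483025 = 2.96605, which rounds to 2.9661.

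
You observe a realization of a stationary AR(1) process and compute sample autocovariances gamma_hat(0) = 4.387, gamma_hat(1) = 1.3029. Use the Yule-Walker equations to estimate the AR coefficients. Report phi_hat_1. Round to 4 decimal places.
\hat\phi_{1} = 0.2970

The Yule-Walker equations for an AR(p) process read, in matrix form,
  Gamma_p phi = r_p,   with   (Gamma_p)_{ij} = gamma(|i - j|),
                       (r_p)_i = gamma(i),   i,j = 1..p.
Substitute the sample gammas (Toeplitz matrix and right-hand side of size 1):
  Gamma_p = [[4.387]]
  r_p     = [1.3029]
With p = 1 this is the single equation gamma(0) phi_1 = gamma(1):
  phi_hat_1 = gamma(1) / gamma(0) = 1.3029 / 4.387 = 0.2970.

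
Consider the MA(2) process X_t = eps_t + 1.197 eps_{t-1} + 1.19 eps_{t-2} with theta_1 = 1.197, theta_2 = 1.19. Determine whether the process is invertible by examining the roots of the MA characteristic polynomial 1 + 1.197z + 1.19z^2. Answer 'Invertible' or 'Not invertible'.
\text{Not invertible}

The MA(q) characteristic polynomial is P(z) = 1 + 1.197z + 1.19z^2.
Invertibility requires all roots to lie outside the unit circle, i.e. |z| > 1 for every root.
Set 1 + (1.197) z + (1.19) z^2 = 0, i.e. a z^2 + b z + c = 0 with a = 1.19, b = 1.197, c = 1.
Discriminant D = b^2 - 4ac = (1.197)^2 - 4*(1.19)*1 = 1.432809 - (4.76) = -3.327191.
D < 0, so the roots are the complex-conjugate pair z = (-b +/- i sqrt(-D)) / (2a) = -0.5029 +/- 0.7664i.
For a conjugate pair |z|^2 = z * conj(z) = (product of roots) = c/a = 1/(1.19) = 0.840336, so |z| = sqrt(0.840336) = 0.9167 for both roots.
Moduli of all roots: 0.9167, 0.9167.
All moduli strictly greater than 1? No.
Verdict: Not invertible.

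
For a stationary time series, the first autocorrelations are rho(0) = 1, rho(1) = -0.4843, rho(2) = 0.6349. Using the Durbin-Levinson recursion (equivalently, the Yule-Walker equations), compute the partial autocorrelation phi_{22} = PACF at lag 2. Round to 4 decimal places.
\phi_{22} = 0.5230

The PACF at lag k is phi_{kk}, the last component of the solution
to the Yule-Walker system G_k phi = r_k where
  (G_k)_{ij} = rho(|i - j|), (r_k)_i = rho(i), i,j = 1..k.
Equivalently, Durbin-Levinson gives phi_{kk} iteratively:
  phi_{11} = rho(1)
  phi_{kk} = [rho(k) - sum_{j=1..k-1} phi_{k-1,j} rho(k-j)]
            / [1 - sum_{j=1..k-1} phi_{k-1,j} rho(j)],
  phi_{k,j} = phi_{k-1,j} - phi_{kk} phi_{k-1,k-j},  j = 1..k-1.
Step k = 1:
  phi_11 = rho(1) = -0.4843.
Step k = 2:
  phi_22 = [rho(2) - phi_11 rho(1)] / [1 - phi_11 rho(1)] = [0.6349 - (-0.4843)(-0.4843)] / [1 - (-0.4843)(-0.4843)]
         = 0.40035351 / 0.76545351 = 0.523.
Therefore phi_{22} = 0.5230.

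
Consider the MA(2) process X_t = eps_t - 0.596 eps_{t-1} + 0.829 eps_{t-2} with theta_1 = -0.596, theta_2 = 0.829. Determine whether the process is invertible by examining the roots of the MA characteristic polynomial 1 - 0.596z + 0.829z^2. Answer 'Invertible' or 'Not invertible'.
\text{Invertible}

The MA(q) characteristic polynomial is P(z) = 1 - 0.596z + 0.829z^2.
Invertibility requires all roots to lie outside the unit circle, i.e. |z| > 1 for every root.
Set 1 + (-0.596) z + (0.829) z^2 = 0, i.e. a z^2 + b z + c = 0 with a = 0.829, b = -0.596, c = 1.
Discriminant D = b^2 - 4ac = (-0.596)^2 - 4*(0.829)*1 = 0.355216 - (3.316) = -2.960784.
D < 0, so the roots are the complex-conjugate pair z = (-b +/- i sqrt(-D)) / (2a) = 0.3595 +/- 1.0378i.
For a conjugate pair |z|^2 = z * conj(z) = (product of roots) = c/a = 1/(0.829) = 1.206273, so |z| = sqrt(1.206273) = 1.0983 for both roots.
Moduli of all roots: 1.0983, 1.0983.
All moduli strictly greater than 1? Yes.
Verdict: Invertible.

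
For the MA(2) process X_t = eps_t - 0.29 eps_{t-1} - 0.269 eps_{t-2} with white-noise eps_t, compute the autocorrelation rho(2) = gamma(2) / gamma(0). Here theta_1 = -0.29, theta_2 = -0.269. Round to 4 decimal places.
\rho(2) = -0.2326

For an MA(q) process with theta_0 = 1, the autocovariance is
  gamma(k) = sigma^2 * sum_{i=0..q-k} theta_i * theta_{i+k},
and rho(k) = gamma(k) / gamma(0). Sigma^2 cancels.
  numerator   = (1)*(-0.269) = -0.269.
  denominator = (1)^2 + (-0.29)^2 + (-0.269)^2 = 1.156461.
  rho(2) = -0.269 / 1.156461 = -0.2326.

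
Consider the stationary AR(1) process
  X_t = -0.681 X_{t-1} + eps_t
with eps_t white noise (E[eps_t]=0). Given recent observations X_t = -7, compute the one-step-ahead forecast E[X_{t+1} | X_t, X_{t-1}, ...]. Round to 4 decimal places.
E[X_{t+1} \mid \mathcal F_t] = 4.7670

For an AR(p) model X_t = c + sum_i phi_i X_{t-i} + eps_t, the
one-step-ahead conditional mean is
  E[X_{t+1} | X_t, ...] = c + sum_i phi_i X_{t+1-i}.
Substitute known values:
  E[X_{t+1} | ...] = (-0.681) * (-7)
                   = 4.7670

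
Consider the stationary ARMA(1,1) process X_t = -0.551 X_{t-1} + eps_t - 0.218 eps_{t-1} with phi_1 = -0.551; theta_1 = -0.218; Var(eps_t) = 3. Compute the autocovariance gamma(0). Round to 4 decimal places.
\gamma(0) = 5.5475

Multiply the model equation by X_{t-k} and take expectations. With theta_0 = psi_0 = 1 and psi_j the MA(infinity) weights, this gives
  gamma(k) - sum_i phi_i gamma(k-i) = c_k,
  c_k = sigma^2 * sum_{j=k..q} theta_j psi_{j-k}   (c_k = 0 for k > q),
using gamma(-m) = gamma(m).
psi-weights needed (psi_j = theta_j + sum_i phi_i psi_{j-i}):
  psi_1 = theta_1 + phi_1 = -0.218 + (-0.551) = -0.769
Right-hand sides:
  c_0 = sigma^2 (1 + theta_1 psi_1) = 3 * (1 + (-0.218)(-0.769)) = 3 * 1.167642 = 3.502926
  c_1 = sigma^2 theta_1 = 3 * (-0.218) = -0.654
  c_2 = 0
Equations for k = 0 and k = 1 (AR order 1):
  gamma(0) = phi_1 gamma(1) + c_0
  gamma(1) = phi_1 gamma(0) + c_1
Substituting the second into the first: gamma(0) (1 - phi_1^2) = c_0 + phi_1 c_1, so
  gamma(0) = (c_0 + phi_1 c_1) / (1 - phi_1^2) = (3.502926 + (-0.551)(-0.654)) / (1 - (-0.551)^2) = 3.86328 / 0.696399 = 5.547509.
Therefore gamma(0) = 5.5475 (to 4 decimal places).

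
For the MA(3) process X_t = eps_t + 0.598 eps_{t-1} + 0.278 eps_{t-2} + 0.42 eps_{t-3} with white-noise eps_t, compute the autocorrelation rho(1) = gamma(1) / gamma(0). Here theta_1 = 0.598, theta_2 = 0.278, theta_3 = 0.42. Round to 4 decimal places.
\rho(1) = 0.5468

For an MA(q) process with theta_0 = 1, the autocovariance is
  gamma(k) = sigma^2 * sum_{i=0..q-k} theta_i * theta_{i+k},
and rho(k) = gamma(k) / gamma(0). Sigma^2 cancels.
  numerator   = (1)*(0.598) + (0.598)*(0.278) + (0.278)*(0.42) = 0.881004.
  denominator = (1)^2 + (0.598)^2 + (0.278)^2 + (0.42)^2 = 1.611288.
  rho(1) = 0.881004 / 1.611288 = 0.5468.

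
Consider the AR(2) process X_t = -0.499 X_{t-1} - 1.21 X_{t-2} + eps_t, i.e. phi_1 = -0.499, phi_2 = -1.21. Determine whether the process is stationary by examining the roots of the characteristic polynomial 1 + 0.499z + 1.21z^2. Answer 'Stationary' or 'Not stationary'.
\text{Not stationary}

The AR(p) characteristic polynomial is P(z) = 1 + 0.499z + 1.21z^2.
Stationarity requires all roots to lie outside the unit circle, i.e. |z| > 1 for every root.
Set 1 + (0.499) z + (1.21) z^2 = 0, i.e. a z^2 + b z + c = 0 with a = 1.21, b = 0.499, c = 1.
Discriminant D = b^2 - 4ac = (0.499)^2 - 4*(1.21)*1 = 0.249001 - (4.84) = -4.590999.
D < 0, so the roots are the complex-conjugate pair z = (-b +/- i sqrt(-D)) / (2a) = -0.2062 +/- 0.8854i.
For a conjugate pair |z|^2 = z * conj(z) = (product of roots) = c/a = 1/(1.21) = 0.826446, so |z| = sqrt(0.826446) = 0.9091 for both roots.
Moduli of all roots: 0.9091, 0.9091.
All moduli strictly greater than 1? No.
Verdict: Not stationary.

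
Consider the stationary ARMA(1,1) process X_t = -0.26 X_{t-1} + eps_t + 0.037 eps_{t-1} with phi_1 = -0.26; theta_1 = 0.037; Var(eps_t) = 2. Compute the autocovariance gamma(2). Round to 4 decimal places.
\gamma(2) = 0.1232

Multiply the model equation by X_{t-k} and take expectations. With theta_0 = psi_0 = 1 and psi_j the MA(infinity) weights, this gives
  gamma(k) - sum_i phi_i gamma(k-i) = c_k,
  c_k = sigma^2 * sum_{j=k..q} theta_j psi_{j-k}   (c_k = 0 for k > q),
using gamma(-m) = gamma(m).
psi-weights needed (psi_j = theta_j + sum_i phi_i psi_{j-i}):
  psi_1 = theta_1 + phi_1 = 0.037 + (-0.26) = -0.223
Right-hand sides:
  c_0 = sigma^2 (1 + theta_1 psi_1) = 2 * (1 + (0.037)(-0.223)) = 2 * 0.991749 = 1.983498
  c_1 = sigma^2 theta_1 = 2 * (0.037) = 0.074
  c_2 = 0
Equations for k = 0 and k = 1 (AR order 1):
  gamma(0) = phi_1 gamma(1) + c_0
  gamma(1) = phi_1 gamma(0) + c_1
Substituting the second into the first: gamma(0) (1 - phi_1^2) = c_0 + phi_1 c_1, so
  gamma(0) = (c_0 + phi_1 c_1) / (1 - phi_1^2) = (1.983498 + (-0.26)(0.074)) / (1 - (-0.26)^2) = 1.964258 / 0.9324 = 2.106669.
  gamma(1) = phi_1 gamma(0) + c_1 = (-0.26)(2.106669) + (0.074) = -0.473734.
For k = 2 (> q): gamma(2) = phi_1 gamma(1) = (-0.26)(-0.473734) = 0.123171.
Therefore gamma(2) = 0.1232 (to 4 decimal places).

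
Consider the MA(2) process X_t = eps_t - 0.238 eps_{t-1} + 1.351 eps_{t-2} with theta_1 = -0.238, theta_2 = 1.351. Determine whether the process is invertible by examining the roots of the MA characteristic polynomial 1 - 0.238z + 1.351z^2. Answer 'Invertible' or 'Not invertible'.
\text{Not invertible}

The MA(q) characteristic polynomial is P(z) = 1 - 0.238z + 1.351z^2.
Invertibility requires all roots to lie outside the unit circle, i.e. |z| > 1 for every root.
Set 1 + (-0.238) z + (1.351) z^2 = 0, i.e. a z^2 + b z + c = 0 with a = 1.351, b = -0.238, c = 1.
Discriminant D = b^2 - 4ac = (-0.238)^2 - 4*(1.351)*1 = 0.056644 - (5.404) = -5.347356.
D < 0, so the roots are the complex-conjugate pair z = (-b +/- i sqrt(-D)) / (2a) = 0.0881 +/- 0.8558i.
For a conjugate pair |z|^2 = z * conj(z) = (product of roots) = c/a = 1/(1.351) = 0.740192, so |z| = sqrt(0.740192) = 0.8603 for both roots.
Moduli of all roots: 0.8603, 0.8603.
All moduli strictly greater than 1? No.
Verdict: Not invertible.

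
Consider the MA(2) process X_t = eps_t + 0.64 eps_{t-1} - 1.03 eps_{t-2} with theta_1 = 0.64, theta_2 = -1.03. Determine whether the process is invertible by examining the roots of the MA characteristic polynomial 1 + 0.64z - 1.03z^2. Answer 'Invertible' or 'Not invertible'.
\text{Not invertible}

The MA(q) characteristic polynomial is P(z) = 1 + 0.64z - 1.03z^2.
Invertibility requires all roots to lie outside the unit circle, i.e. |z| > 1 for every root.
Set 1 + (0.64) z + (-1.03) z^2 = 0, i.e. a z^2 + b z + c = 0 with a = -1.03, b = 0.64, c = 1.
Discriminant D = b^2 - 4ac = (0.64)^2 - 4*(-1.03)*1 = 0.4096 - (-4.12) = 4.5296.
D >= 0, so the roots are real: z = (-b +/- sqrt(D)) / (2a) = (-0.64 +/- 2.128286) / (-2.06).
  z_1 = (-0.64 + 2.128286) / (-2.06) = -0.7225,   |z_1| = 0.7225.
  z_2 = (-0.64 - 2.128286) / (-2.06) = 1.3438,   |z_2| = 1.3438.
Moduli of all roots: 0.7225, 1.3438.
All moduli strictly greater than 1? No.
Verdict: Not invertible.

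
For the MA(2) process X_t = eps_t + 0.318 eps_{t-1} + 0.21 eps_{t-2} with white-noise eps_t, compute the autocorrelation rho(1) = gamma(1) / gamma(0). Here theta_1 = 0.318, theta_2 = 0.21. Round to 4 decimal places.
\rho(1) = 0.3360

For an MA(q) process with theta_0 = 1, the autocovariance is
  gamma(k) = sigma^2 * sum_{i=0..q-k} theta_i * theta_{i+k},
and rho(k) = gamma(k) / gamma(0). Sigma^2 cancels.
  numerator   = (1)*(0.318) + (0.318)*(0.21) = 0.38478.
  denominator = (1)^2 + (0.318)^2 + (0.21)^2 = 1.145224.
  rho(1) = 0.38478 / 1.145224 = 0.3360.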